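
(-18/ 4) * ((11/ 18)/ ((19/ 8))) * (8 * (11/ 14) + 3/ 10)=-5071/ 665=-7.63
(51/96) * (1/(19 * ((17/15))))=15/608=0.02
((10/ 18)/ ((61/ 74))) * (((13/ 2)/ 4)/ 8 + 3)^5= 66979366203125/ 294742130688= 227.25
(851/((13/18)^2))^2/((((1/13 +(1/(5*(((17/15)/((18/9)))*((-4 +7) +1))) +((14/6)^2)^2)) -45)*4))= -52342334095176/1195025195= -43800.19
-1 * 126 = -126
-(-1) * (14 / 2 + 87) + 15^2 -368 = -49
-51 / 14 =-3.64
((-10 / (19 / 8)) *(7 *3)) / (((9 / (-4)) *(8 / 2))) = 560 / 57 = 9.82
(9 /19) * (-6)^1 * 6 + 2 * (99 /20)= -7.15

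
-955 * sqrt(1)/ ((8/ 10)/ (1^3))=-4775/ 4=-1193.75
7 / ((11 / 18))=126 / 11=11.45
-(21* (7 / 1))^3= -3176523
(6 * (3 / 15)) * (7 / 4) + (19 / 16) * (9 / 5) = 339 / 80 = 4.24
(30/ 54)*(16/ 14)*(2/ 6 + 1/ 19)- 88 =-87.75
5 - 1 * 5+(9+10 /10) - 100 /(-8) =22.50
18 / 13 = 1.38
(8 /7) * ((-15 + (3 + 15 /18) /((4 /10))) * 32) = -198.10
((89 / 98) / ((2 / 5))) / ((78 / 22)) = 4895 / 7644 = 0.64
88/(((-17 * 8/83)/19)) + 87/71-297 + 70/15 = -4749013/3621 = -1311.52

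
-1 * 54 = -54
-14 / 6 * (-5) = 35 / 3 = 11.67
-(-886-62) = 948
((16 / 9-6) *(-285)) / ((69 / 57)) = 68590 / 69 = 994.06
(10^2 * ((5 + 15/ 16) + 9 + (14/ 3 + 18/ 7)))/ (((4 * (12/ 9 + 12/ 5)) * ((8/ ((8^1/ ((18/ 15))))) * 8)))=4656875/ 301056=15.47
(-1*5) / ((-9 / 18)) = 10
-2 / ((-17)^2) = -2 / 289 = -0.01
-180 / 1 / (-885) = 0.20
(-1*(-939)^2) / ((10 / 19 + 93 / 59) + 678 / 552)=-90933650172 / 343517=-264713.68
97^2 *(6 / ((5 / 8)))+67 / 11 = 90332.49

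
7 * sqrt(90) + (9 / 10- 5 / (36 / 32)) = 62.86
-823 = -823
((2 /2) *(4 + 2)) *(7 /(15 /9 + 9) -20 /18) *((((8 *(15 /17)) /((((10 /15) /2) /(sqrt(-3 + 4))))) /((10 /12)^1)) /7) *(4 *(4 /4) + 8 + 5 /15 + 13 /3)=-19650 /119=-165.13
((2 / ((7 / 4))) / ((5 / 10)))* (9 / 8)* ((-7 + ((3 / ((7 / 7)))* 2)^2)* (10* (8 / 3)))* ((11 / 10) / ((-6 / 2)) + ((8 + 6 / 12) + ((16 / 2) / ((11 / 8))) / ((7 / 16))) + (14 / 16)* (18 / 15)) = 24097144 / 539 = 44707.13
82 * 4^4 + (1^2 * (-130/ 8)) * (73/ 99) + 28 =8319175/ 396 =21008.02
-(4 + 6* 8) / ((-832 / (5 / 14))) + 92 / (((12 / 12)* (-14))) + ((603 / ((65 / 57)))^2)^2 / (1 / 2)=625239900399245847813 / 3998540000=156367049072.72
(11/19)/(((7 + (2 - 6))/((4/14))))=22/399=0.06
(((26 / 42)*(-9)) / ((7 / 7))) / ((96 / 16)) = -13 / 14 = -0.93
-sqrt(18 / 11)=-3*sqrt(22) / 11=-1.28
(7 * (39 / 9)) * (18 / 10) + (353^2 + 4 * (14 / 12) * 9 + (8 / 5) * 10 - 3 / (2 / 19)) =1246931 / 10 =124693.10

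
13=13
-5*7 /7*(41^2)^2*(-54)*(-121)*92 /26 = -4246610146020 /13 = -326662318924.62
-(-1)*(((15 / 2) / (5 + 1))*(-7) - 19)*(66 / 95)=-3663 / 190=-19.28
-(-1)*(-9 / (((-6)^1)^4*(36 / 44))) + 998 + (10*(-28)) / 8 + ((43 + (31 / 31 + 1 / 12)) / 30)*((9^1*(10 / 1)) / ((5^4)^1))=780194521 / 810000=963.20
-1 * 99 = -99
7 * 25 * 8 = 1400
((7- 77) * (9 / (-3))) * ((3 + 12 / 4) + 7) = 2730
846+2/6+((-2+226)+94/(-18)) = 9586/9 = 1065.11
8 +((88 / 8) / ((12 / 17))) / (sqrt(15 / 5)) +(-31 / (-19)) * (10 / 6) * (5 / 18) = 8983 / 1026 +187 * sqrt(3) / 36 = 17.75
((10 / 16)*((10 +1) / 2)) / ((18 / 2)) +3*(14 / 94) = 5609 / 6768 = 0.83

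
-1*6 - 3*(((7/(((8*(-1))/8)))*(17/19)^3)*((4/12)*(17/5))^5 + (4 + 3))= 1953323962/1736184375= 1.13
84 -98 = -14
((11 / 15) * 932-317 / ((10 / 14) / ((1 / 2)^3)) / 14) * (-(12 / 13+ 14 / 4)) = -3750863 / 1248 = -3005.50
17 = 17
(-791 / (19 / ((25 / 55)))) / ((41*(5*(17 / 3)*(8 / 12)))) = -7119 / 291346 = -0.02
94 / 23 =4.09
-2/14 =-1/7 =-0.14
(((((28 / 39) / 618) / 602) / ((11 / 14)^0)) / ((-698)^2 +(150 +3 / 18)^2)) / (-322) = -2 / 170113223982065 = -0.00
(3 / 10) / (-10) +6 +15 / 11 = 8067 / 1100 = 7.33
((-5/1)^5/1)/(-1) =3125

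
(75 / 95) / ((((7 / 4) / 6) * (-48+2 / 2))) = -360 / 6251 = -0.06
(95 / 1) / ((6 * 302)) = 95 / 1812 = 0.05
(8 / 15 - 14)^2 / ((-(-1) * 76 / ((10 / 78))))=10201 / 33345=0.31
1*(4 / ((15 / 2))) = 0.53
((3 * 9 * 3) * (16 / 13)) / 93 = 432 / 403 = 1.07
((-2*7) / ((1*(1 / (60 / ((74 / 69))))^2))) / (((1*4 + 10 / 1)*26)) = -2142450 / 17797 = -120.38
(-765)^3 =-447697125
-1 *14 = -14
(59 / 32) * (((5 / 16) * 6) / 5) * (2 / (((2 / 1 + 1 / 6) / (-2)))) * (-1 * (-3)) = -1593 / 416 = -3.83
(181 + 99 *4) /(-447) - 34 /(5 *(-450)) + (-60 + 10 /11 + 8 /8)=-109464637 /1843875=-59.37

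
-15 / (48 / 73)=-365 / 16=-22.81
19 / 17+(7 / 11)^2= 3132 / 2057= 1.52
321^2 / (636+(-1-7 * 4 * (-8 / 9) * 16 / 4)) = 927369 / 6611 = 140.28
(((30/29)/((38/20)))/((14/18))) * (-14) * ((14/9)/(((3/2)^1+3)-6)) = 5600/551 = 10.16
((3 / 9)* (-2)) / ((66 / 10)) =-0.10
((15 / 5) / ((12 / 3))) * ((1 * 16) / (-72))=-1 / 6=-0.17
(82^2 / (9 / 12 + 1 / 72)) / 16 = 30258 / 55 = 550.15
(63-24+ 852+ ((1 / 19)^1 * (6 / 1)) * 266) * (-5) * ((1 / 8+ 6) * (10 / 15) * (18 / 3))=-238875 / 2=-119437.50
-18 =-18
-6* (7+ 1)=-48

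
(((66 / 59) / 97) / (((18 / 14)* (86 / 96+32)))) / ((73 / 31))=76384 / 659673041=0.00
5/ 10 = 1/ 2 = 0.50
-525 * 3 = -1575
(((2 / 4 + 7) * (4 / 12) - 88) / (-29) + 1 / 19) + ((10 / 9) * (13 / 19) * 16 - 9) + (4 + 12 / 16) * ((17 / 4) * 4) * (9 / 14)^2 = 153709589 / 3887856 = 39.54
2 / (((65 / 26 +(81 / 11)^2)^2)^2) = 0.00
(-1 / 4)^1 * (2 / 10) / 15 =-1 / 300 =-0.00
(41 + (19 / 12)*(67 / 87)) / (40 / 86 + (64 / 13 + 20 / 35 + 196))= 172473301 / 825039792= 0.21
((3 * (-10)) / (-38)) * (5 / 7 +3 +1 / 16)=6345 / 2128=2.98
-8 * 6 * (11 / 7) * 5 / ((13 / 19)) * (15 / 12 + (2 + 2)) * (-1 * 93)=3498660 / 13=269127.69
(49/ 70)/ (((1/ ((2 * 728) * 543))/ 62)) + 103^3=177025571/ 5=35405114.20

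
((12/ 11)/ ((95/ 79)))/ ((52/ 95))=237/ 143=1.66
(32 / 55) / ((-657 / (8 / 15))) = -256 / 542025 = -0.00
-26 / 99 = -0.26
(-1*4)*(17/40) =-17/10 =-1.70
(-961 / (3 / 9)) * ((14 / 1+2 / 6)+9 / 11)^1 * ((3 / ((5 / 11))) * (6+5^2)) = -8937300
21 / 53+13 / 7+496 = 184852 / 371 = 498.25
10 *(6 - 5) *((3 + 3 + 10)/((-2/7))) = -560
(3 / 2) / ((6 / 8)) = 2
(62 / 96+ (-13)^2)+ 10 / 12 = 8183 / 48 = 170.48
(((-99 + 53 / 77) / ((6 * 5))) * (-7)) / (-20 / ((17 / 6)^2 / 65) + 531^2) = 218773 / 2687517657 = 0.00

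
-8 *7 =-56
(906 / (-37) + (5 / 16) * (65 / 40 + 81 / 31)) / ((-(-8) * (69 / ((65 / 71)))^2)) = -624670475 / 1225604699136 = -0.00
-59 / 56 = -1.05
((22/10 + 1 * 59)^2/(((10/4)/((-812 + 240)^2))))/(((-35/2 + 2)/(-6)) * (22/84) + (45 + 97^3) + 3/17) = 524981940747264/977521891625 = 537.05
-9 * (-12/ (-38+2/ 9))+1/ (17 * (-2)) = -491/ 170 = -2.89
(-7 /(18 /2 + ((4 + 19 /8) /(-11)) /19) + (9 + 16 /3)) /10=67751 /49990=1.36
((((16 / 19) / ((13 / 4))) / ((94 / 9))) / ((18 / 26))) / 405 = 32 / 361665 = 0.00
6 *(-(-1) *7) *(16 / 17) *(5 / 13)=3360 / 221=15.20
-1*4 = -4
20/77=0.26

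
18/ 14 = 9/ 7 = 1.29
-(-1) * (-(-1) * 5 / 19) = 0.26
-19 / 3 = -6.33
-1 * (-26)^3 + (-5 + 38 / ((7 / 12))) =123453 / 7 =17636.14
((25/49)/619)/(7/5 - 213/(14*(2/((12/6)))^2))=-250/4190011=-0.00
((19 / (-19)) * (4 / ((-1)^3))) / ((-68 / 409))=-24.06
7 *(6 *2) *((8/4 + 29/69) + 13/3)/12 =3262/69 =47.28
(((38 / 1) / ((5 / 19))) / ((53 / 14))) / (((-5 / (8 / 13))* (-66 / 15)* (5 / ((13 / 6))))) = 20216 / 43725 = 0.46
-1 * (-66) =66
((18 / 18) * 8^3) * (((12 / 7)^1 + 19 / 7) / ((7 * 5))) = 64.78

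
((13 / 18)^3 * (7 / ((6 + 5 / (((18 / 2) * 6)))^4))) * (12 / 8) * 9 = 43243551 / 1673730583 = 0.03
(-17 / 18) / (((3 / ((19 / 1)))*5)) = -323 / 270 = -1.20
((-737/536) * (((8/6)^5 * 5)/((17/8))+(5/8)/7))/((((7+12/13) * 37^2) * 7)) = -330961345/1826719739712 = -0.00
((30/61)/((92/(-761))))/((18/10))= -19025/8418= -2.26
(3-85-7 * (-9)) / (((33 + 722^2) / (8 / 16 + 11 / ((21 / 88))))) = -37183 / 21895314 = -0.00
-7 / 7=-1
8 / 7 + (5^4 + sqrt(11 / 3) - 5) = sqrt(33) / 3 + 4348 / 7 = 623.06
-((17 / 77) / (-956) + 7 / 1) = -515267 / 73612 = -7.00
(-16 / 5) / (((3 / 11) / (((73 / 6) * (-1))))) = 6424 / 45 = 142.76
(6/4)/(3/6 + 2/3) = 9/7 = 1.29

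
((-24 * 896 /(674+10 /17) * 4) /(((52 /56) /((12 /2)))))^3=-28956253926741013168128 /51774168853511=-559279937.62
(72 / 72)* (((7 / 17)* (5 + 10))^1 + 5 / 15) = 332 / 51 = 6.51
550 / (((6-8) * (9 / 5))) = -1375 / 9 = -152.78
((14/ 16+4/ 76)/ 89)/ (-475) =-141/ 6425800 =-0.00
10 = 10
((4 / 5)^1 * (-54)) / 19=-216 / 95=-2.27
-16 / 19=-0.84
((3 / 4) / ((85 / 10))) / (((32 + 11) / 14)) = 21 / 731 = 0.03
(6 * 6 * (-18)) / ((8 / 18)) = -1458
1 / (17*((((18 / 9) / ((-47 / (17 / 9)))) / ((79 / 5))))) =-33417 / 2890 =-11.56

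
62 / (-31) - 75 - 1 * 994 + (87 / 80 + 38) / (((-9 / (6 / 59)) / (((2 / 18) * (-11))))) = -1156097 / 1080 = -1070.46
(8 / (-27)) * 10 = -80 / 27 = -2.96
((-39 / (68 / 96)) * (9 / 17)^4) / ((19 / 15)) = -92116440 / 26977283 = -3.41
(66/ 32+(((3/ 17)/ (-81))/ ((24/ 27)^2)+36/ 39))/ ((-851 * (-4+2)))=42189/ 24073088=0.00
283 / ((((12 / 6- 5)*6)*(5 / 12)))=-566 / 15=-37.73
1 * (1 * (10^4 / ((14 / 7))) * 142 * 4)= 2840000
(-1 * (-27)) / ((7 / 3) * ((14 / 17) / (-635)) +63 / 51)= 874395 / 39907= 21.91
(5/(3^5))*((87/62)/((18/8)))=290/22599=0.01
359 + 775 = 1134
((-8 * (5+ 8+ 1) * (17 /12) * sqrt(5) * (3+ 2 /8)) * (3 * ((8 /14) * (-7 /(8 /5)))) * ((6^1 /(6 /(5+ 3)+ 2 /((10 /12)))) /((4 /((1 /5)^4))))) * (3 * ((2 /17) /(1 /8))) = 208 * sqrt(5) /25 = 18.60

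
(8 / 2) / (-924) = -1 / 231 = -0.00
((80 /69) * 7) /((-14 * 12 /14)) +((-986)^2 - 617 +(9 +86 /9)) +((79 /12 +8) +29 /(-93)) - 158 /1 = 24935259473 /25668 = 971453.15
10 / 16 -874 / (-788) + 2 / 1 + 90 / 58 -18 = -581087 / 45704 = -12.71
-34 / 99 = -0.34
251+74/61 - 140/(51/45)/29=7456705/30073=247.95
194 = 194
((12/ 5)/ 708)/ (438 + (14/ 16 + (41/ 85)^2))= 11560/ 1497444957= 0.00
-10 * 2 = -20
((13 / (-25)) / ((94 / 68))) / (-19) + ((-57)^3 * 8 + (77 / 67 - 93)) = -1481635.83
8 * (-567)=-4536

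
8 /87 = 0.09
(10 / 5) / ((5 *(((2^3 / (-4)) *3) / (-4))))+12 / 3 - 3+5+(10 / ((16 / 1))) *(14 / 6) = 309 / 40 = 7.72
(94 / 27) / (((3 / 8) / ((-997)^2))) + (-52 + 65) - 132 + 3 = 747485372 / 81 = 9228214.47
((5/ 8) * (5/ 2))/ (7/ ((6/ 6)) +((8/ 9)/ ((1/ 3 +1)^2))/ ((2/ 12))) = 5/ 32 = 0.16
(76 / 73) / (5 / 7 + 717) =133 / 91688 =0.00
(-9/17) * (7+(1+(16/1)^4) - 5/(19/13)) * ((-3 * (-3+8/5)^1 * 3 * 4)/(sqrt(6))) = -470712438 * sqrt(6)/1615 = -713935.16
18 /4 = 9 /2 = 4.50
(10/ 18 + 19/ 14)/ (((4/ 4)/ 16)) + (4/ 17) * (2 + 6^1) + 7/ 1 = 42289/ 1071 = 39.49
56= 56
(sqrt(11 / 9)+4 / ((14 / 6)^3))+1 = sqrt(11) / 3+451 / 343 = 2.42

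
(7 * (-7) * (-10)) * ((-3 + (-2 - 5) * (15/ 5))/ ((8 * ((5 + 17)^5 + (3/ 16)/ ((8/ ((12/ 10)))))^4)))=-314572800000/ 150958460849311180951642309544846449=-0.00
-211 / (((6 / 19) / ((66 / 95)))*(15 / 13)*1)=-402.31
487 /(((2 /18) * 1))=4383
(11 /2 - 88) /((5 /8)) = -132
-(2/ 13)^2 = -4/ 169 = -0.02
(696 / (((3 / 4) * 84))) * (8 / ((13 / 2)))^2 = 59392 / 3549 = 16.73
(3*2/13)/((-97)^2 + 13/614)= 1228/25034269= 0.00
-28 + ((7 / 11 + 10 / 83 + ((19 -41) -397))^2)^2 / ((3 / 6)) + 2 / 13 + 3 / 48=8844877170479031230572717 / 144526153774288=61199145895.02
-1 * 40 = -40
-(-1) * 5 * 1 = 5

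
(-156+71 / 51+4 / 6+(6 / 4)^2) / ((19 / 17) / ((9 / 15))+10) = -6189 / 484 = -12.79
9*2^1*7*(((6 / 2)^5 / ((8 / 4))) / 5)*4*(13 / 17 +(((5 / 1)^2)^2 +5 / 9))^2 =6942207330324 / 1445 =4804295730.33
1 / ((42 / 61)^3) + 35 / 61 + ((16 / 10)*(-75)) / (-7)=93913801 / 4519368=20.78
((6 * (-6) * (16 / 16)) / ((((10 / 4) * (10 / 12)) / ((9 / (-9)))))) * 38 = 16416 / 25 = 656.64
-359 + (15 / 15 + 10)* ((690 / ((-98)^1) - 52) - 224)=-170150 / 49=-3472.45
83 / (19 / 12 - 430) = -996 / 5141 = -0.19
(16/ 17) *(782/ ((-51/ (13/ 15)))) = -9568/ 765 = -12.51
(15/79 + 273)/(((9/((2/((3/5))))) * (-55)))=-436/237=-1.84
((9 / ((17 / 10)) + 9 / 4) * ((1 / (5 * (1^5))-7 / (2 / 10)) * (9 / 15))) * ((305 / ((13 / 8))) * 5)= -32669892 / 221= -147827.57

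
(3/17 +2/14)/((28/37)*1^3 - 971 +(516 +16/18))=-12654/17965073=-0.00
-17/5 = -3.40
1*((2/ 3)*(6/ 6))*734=1468/ 3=489.33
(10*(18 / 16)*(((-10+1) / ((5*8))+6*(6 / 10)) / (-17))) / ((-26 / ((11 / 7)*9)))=120285 / 99008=1.21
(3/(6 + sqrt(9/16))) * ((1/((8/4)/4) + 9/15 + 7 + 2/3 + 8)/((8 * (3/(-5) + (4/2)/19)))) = -2603/1269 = -2.05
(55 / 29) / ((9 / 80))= 16.86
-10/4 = -5/2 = -2.50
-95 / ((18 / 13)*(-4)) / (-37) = -1235 / 2664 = -0.46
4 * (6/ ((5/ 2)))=48/ 5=9.60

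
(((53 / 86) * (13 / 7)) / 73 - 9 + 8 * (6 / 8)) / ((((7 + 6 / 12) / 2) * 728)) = -131149 / 119972580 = -0.00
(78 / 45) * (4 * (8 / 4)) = 208 / 15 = 13.87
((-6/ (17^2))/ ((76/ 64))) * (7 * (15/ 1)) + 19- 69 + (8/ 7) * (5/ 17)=-1979490/ 38437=-51.50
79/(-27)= -79/27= -2.93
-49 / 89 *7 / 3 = -343 / 267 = -1.28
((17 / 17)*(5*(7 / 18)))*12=70 / 3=23.33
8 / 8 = 1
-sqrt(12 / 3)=-2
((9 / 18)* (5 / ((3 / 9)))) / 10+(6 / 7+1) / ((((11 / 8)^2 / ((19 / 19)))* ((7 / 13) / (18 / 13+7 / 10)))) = 539879 / 118580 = 4.55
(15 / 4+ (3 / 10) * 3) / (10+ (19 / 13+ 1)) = 403 / 1080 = 0.37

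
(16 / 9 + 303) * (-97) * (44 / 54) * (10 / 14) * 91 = -380481530 / 243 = -1565767.61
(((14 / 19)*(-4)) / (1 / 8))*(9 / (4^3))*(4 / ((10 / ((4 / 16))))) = -63 / 190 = -0.33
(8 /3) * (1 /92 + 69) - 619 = -30013 /69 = -434.97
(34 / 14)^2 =289 / 49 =5.90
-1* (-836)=836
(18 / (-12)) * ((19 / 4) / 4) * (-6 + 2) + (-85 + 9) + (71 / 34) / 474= -2219837 / 32232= -68.87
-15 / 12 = -5 / 4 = -1.25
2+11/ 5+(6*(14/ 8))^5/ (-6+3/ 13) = -17694411/ 800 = -22118.01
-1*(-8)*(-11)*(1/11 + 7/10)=-69.60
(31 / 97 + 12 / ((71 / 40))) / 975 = 48761 / 6714825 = 0.01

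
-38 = -38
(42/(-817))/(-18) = 7/2451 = 0.00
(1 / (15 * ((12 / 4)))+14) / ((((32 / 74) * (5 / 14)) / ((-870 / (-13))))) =6076.21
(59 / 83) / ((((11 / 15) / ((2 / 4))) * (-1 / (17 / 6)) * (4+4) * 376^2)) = -5015 / 4130441216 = -0.00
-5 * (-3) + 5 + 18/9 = 22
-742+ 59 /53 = -39267 /53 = -740.89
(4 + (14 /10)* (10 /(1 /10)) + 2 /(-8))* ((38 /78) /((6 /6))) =10925 /156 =70.03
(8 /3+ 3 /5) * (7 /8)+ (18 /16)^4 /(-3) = 142811 /61440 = 2.32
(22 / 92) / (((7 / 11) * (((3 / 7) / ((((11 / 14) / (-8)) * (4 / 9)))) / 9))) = -1331 / 3864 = -0.34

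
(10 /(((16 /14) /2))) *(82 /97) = 1435 /97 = 14.79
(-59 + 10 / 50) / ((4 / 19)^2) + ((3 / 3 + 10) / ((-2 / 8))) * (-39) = 15573 / 40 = 389.32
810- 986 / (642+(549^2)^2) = 810.00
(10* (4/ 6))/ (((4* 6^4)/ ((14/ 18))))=35/ 34992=0.00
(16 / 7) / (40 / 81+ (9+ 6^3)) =1296 / 127855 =0.01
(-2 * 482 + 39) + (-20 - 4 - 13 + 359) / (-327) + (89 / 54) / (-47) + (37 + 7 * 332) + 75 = 417723949 / 276642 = 1509.98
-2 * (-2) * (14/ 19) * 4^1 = 224/ 19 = 11.79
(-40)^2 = 1600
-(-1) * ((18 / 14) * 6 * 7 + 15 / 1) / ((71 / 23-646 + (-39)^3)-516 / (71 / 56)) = -37559 / 32860804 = -0.00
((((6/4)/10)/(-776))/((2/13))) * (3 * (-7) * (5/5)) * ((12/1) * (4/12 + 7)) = 9009/3880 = 2.32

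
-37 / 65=-0.57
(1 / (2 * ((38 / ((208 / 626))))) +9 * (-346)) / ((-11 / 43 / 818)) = 651384914168 / 65417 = 9957425.66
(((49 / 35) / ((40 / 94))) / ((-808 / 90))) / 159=-987 / 428240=-0.00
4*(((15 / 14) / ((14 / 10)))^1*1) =150 / 49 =3.06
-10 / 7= -1.43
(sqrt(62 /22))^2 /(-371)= -31 /4081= -0.01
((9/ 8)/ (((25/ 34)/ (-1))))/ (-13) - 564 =-733047/ 1300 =-563.88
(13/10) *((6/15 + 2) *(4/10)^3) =624/3125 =0.20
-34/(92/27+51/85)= -4590/541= -8.48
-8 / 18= -4 / 9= -0.44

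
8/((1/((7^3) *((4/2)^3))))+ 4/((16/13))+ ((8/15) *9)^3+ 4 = 11034921/500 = 22069.84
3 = 3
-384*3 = -1152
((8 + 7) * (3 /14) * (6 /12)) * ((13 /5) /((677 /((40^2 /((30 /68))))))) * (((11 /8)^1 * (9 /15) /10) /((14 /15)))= 65637 /33173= 1.98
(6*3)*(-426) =-7668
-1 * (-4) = 4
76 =76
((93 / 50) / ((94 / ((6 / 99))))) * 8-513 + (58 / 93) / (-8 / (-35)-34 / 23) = -310465262504 / 604618575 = -513.49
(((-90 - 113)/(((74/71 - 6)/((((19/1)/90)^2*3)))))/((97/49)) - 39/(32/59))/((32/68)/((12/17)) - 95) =6373999343/8696476800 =0.73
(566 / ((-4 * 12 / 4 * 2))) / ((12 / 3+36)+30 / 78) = -3679 / 6300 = -0.58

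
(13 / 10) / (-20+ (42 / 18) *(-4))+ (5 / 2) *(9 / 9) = 2161 / 880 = 2.46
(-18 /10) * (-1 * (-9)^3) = -6561 /5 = -1312.20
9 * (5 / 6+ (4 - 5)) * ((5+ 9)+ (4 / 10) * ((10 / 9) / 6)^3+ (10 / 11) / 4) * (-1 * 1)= 6161879 / 288684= 21.34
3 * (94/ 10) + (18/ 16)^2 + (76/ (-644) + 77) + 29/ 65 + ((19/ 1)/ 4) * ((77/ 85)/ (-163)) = 198150087859/ 1855904960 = 106.77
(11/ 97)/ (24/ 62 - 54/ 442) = 6851/ 16005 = 0.43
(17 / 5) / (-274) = -17 / 1370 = -0.01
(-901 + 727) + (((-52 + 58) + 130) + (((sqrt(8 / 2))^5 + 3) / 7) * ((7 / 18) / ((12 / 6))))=-1333 / 36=-37.03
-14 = -14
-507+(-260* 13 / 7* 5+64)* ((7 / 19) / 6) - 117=-14598 / 19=-768.32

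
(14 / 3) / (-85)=-14 / 255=-0.05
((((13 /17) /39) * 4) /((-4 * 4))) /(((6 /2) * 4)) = -1 /2448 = -0.00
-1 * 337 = -337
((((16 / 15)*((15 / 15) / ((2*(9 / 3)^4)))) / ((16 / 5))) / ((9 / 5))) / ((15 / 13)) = 13 / 13122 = 0.00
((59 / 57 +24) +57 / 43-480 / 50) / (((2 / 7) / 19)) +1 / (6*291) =1114.59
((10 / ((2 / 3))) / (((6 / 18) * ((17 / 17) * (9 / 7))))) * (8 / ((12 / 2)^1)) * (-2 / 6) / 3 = -140 / 27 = -5.19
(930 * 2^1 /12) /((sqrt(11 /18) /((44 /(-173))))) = -1860 * sqrt(22) /173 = -50.43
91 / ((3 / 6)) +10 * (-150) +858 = -460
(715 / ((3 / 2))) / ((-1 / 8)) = -3813.33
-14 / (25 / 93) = -1302 / 25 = -52.08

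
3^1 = 3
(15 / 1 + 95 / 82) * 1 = 1325 / 82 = 16.16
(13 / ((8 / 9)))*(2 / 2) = 117 / 8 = 14.62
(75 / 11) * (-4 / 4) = -75 / 11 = -6.82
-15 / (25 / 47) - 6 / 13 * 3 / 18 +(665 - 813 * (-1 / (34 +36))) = 589987 / 910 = 648.34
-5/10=-1/2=-0.50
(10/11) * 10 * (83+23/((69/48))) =900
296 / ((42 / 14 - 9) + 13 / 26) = -592 / 11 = -53.82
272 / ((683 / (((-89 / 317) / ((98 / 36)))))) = -435744 / 10609039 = -0.04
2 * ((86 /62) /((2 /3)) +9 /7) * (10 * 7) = 471.29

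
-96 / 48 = -2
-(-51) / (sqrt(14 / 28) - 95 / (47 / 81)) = -36889830 / 118423841 - 112659 * sqrt(2) / 118423841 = -0.31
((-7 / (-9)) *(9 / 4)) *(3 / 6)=7 / 8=0.88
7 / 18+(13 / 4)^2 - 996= -141847 / 144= -985.05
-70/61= -1.15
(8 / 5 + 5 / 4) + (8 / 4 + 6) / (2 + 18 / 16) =541 / 100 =5.41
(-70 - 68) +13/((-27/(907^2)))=-10698163/27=-396228.26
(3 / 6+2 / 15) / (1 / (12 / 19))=2 / 5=0.40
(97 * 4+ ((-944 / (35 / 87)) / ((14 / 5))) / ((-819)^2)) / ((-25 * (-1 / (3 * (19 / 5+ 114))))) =5484.75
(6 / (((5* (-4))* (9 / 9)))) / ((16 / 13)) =-39 / 160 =-0.24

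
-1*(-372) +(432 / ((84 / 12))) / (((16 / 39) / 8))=11028 / 7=1575.43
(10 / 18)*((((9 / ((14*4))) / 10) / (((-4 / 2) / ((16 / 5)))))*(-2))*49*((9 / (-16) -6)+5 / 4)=-7.44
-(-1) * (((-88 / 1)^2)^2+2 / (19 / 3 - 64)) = 10374729722 / 173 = 59969535.97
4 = 4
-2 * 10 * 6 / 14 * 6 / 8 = -45 / 7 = -6.43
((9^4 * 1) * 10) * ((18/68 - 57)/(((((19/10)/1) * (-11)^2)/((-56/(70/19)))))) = 246109.27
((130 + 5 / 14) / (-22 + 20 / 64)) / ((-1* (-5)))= -2920 / 2429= -1.20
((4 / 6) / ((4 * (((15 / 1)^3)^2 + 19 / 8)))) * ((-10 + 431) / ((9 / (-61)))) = -102724 / 2460375513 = -0.00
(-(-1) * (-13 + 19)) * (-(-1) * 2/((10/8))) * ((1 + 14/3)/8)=34/5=6.80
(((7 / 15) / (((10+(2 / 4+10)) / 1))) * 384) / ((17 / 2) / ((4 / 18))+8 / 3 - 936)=-21504 / 2201905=-0.01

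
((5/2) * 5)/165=5/66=0.08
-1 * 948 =-948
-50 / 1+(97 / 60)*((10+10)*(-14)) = -1508 / 3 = -502.67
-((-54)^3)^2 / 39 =-8264970432 / 13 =-635766956.31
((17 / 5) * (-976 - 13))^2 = 282676969 / 25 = 11307078.76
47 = 47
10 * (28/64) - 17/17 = 27/8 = 3.38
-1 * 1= -1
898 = 898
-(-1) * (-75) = -75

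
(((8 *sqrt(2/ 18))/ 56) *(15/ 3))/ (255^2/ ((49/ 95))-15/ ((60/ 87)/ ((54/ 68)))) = 0.00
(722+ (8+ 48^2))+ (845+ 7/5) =19402/5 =3880.40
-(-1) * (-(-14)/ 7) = 2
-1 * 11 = -11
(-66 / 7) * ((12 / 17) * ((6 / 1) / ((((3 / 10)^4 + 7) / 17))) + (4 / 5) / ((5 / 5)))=-3325992 / 31855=-104.41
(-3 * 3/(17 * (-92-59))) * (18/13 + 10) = 0.04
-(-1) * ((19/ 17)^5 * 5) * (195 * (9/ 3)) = 7242589575/ 1419857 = 5100.93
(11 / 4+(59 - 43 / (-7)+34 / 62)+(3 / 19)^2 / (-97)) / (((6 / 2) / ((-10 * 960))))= -1664197685600 / 7598689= -219011.16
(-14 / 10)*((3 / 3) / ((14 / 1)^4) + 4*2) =-11.20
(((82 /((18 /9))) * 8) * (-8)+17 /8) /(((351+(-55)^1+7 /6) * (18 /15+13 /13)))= -314625 /78452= -4.01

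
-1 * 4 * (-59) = 236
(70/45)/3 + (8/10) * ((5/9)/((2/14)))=3.63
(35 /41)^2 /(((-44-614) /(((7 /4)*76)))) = -23275 /158014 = -0.15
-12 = -12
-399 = -399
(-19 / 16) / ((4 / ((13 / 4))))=-0.96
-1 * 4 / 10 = -2 / 5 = -0.40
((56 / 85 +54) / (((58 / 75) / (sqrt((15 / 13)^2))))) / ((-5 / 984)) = -102862440 / 6409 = -16049.69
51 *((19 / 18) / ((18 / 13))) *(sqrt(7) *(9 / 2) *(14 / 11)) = 29393 *sqrt(7) / 132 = 589.14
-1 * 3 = -3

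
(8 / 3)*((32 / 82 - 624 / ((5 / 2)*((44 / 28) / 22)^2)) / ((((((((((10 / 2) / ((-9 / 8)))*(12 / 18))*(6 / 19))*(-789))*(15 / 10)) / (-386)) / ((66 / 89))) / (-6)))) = -4854403701312 / 23992175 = -202332.79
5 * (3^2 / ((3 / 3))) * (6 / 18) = 15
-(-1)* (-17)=-17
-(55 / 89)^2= -3025 / 7921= -0.38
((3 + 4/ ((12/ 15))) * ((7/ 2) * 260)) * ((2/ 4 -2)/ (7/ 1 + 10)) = -10920/ 17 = -642.35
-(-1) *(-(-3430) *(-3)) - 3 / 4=-41163 / 4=-10290.75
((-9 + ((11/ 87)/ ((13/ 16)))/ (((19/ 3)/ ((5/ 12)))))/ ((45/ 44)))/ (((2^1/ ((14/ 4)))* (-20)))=14874937/ 19340100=0.77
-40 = -40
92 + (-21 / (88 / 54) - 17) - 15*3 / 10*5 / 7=58.90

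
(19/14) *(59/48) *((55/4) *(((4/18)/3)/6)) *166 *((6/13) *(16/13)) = 5117365/191646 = 26.70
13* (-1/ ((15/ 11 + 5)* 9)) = -0.23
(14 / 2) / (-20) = -7 / 20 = -0.35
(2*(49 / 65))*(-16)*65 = -1568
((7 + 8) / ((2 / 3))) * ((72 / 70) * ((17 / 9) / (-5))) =-306 / 35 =-8.74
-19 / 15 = -1.27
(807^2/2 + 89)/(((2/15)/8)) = 19542810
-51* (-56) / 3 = 952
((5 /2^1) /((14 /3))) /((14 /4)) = 15 /98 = 0.15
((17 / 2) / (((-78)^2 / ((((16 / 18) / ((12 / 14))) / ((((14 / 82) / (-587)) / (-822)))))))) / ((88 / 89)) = 4988631827 / 1204632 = 4141.21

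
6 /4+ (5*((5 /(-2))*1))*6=-147 /2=-73.50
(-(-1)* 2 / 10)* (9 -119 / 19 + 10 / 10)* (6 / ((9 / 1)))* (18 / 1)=852 / 95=8.97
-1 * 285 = -285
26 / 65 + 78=392 / 5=78.40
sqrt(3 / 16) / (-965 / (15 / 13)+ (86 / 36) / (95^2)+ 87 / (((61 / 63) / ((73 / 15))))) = -4954725 *sqrt(3) / 7908753874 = -0.00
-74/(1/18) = -1332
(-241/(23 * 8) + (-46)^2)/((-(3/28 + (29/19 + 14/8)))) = -17250233/27600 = -625.01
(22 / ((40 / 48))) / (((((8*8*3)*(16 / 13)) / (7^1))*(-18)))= -1001 / 23040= -0.04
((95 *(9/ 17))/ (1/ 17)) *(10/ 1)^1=8550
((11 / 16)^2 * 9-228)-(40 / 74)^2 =-78517351 / 350464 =-224.04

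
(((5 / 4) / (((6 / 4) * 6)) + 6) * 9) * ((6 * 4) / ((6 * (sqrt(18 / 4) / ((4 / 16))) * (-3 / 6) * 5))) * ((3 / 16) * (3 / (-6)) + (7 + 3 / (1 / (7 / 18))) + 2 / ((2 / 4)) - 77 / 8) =-10387 * sqrt(2) / 576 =-25.50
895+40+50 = 985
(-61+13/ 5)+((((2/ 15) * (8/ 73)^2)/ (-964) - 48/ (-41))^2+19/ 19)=-34953579755043709091/ 623843647629930225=-56.03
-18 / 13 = -1.38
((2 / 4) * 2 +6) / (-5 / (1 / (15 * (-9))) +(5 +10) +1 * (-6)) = 7 / 684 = 0.01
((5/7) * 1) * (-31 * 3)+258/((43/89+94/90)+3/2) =18.79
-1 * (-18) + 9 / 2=45 / 2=22.50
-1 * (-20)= 20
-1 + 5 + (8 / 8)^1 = 5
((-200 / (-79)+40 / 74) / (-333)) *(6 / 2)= -8980 / 324453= -0.03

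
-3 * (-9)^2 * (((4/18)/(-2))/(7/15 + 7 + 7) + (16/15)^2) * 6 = -8938674/5425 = -1647.68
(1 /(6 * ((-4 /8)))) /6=-1 /18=-0.06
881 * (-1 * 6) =-5286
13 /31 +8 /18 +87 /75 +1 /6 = 30557 /13950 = 2.19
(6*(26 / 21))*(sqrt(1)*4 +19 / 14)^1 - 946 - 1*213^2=-2267485 / 49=-46275.20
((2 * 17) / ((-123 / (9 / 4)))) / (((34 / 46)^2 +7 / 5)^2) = -0.16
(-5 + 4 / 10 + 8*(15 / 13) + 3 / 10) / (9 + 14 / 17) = 10897 / 21710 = 0.50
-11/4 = -2.75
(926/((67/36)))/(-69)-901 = -1399553/1541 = -908.21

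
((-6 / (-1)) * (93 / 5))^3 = 173741112 / 125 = 1389928.90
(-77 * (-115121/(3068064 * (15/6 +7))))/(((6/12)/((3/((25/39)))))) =6065059/2130600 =2.85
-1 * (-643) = 643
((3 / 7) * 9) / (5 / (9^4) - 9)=-177147 / 413308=-0.43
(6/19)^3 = 216/6859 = 0.03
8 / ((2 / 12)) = 48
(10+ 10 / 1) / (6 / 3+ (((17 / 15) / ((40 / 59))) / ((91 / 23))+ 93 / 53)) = 57876000 / 12088057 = 4.79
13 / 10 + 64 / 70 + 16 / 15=689 / 210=3.28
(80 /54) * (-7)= -280 /27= -10.37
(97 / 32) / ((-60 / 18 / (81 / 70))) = -23571 / 22400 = -1.05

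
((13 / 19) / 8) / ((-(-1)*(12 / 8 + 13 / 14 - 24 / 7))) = -13 / 152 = -0.09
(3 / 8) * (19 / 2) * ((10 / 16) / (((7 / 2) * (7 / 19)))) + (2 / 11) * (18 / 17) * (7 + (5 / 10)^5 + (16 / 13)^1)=25289601 / 7623616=3.32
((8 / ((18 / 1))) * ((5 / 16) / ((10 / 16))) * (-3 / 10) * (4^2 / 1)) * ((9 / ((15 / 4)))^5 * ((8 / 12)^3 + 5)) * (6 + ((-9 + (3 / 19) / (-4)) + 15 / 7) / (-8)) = -1282963968 / 415625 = -3086.83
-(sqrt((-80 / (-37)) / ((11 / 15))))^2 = -1200 / 407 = -2.95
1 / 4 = 0.25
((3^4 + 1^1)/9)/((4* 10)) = 41/180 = 0.23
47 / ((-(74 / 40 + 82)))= -940 / 1677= -0.56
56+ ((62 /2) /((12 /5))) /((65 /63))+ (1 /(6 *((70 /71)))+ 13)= 223009 /2730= 81.69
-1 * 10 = -10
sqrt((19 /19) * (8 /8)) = 1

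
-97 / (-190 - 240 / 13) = 1261 / 2710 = 0.47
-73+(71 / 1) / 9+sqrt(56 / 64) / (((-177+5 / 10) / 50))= -586 / 9- 25*sqrt(14) / 353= -65.38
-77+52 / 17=-1257 / 17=-73.94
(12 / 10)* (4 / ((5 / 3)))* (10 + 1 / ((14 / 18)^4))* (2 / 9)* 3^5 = 118860048 / 60025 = 1980.18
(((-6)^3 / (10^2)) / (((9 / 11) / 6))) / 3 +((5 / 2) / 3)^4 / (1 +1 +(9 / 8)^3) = -18243076 / 3549825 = -5.14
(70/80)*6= 21/4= 5.25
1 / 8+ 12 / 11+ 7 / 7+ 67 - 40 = 2571 / 88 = 29.22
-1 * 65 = -65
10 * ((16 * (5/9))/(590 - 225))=160/657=0.24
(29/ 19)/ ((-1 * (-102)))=29/ 1938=0.01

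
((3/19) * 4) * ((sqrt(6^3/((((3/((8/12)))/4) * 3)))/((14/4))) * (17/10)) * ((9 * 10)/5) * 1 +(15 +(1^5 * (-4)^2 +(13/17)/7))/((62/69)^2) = 1797029469/21728210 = 82.70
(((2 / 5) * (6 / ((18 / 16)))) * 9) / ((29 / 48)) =31.78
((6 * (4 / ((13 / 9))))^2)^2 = 2176782336 / 28561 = 76215.20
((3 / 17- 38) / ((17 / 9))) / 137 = -5787 / 39593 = -0.15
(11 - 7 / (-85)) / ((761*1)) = 942 / 64685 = 0.01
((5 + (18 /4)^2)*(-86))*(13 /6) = -56459 /12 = -4704.92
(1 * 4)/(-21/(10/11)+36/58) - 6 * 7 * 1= -274958/6519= -42.18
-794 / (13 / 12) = -9528 / 13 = -732.92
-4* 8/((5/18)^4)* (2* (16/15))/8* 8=-35831808/3125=-11466.18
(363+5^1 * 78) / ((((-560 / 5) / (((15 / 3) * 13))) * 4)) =-48945 / 448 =-109.25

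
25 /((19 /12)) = 300 /19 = 15.79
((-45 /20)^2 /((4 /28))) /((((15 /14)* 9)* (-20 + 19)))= -147 /40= -3.68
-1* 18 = -18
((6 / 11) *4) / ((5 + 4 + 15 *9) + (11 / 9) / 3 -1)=81 / 5324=0.02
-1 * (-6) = 6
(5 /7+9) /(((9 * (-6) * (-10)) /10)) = 34 /189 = 0.18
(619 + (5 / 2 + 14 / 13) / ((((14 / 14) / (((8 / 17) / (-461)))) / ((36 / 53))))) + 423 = 5626466714 / 5399693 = 1042.00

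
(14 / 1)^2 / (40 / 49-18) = -4802 / 421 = -11.41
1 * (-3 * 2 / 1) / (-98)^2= -3 / 4802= -0.00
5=5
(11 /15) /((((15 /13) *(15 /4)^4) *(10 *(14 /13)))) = 118976 /398671875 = 0.00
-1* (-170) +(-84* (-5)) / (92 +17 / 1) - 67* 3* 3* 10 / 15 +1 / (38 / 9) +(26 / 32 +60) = -5536941 / 33136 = -167.10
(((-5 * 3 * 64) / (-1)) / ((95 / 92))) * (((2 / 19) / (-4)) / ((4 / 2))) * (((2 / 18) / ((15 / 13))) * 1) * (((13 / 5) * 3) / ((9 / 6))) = -497536 / 81225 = -6.13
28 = 28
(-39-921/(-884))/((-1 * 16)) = 33555/14144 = 2.37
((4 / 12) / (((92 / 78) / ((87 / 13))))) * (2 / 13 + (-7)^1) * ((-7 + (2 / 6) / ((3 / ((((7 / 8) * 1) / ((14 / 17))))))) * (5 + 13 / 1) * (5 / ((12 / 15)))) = 10024.71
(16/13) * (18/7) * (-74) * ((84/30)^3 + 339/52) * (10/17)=-1972031328/502775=-3922.29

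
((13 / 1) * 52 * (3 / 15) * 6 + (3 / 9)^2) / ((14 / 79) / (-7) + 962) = 2884211 / 3419820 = 0.84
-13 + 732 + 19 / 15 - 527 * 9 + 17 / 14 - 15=-847669 / 210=-4036.52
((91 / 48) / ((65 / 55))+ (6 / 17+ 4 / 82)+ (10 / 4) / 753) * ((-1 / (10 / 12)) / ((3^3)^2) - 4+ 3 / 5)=-69732963787 / 10202909040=-6.83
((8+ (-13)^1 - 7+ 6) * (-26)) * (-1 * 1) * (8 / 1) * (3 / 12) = -312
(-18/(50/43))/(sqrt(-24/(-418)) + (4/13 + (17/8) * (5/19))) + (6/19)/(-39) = -14.00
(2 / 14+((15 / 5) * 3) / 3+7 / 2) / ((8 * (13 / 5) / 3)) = 1395 / 1456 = 0.96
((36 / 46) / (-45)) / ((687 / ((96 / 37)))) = -64 / 974395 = -0.00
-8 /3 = -2.67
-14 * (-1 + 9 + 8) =-224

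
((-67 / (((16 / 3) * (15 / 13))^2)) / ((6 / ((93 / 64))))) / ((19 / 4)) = -351013 / 3891200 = -0.09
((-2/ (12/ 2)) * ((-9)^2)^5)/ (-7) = 166037352.43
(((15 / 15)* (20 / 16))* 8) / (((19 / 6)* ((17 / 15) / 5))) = 4500 / 323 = 13.93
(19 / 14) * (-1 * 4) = -38 / 7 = -5.43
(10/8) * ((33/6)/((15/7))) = 77/24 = 3.21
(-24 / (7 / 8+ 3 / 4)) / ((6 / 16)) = -512 / 13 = -39.38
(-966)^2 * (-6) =-5598936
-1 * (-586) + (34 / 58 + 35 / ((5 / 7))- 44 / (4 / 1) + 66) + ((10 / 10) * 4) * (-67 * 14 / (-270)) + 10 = 2797199 / 3915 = 714.48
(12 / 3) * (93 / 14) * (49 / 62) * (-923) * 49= -949767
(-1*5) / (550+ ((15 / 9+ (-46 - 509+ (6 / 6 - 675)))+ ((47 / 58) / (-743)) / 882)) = 0.01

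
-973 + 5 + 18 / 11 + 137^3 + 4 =28274297 / 11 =2570390.64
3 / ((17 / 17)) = 3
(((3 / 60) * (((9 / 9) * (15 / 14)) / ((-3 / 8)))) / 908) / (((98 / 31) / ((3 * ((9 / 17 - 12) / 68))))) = 0.00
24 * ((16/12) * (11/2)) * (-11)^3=-234256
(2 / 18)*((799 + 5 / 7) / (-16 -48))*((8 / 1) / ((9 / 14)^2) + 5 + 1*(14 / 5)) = -3420689 / 90720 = -37.71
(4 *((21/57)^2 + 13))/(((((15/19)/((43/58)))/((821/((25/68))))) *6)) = 11383664168/619875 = 18364.45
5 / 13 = 0.38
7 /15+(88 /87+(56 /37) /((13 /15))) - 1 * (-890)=186893833 /209235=893.22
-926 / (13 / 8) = -7408 / 13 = -569.85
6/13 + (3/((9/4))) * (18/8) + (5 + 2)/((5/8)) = 953/65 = 14.66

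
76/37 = 2.05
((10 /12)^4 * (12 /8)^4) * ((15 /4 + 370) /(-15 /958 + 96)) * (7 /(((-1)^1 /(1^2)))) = -3132959375 /47079936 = -66.55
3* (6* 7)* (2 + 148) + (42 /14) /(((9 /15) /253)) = 20165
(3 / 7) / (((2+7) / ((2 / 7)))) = 2 / 147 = 0.01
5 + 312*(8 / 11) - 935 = -7734 / 11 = -703.09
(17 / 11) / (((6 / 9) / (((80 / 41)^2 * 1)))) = 163200 / 18491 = 8.83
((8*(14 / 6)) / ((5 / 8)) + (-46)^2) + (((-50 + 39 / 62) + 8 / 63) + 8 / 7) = 40969361 / 19530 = 2097.77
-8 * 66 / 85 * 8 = -4224 / 85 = -49.69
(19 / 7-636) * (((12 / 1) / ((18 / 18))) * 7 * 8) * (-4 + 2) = 851136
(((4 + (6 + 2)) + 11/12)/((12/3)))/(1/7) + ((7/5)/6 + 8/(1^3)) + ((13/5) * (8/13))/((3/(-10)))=6121/240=25.50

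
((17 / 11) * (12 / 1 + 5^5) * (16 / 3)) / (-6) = -426632 / 99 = -4309.41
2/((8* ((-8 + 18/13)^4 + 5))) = 28561/219374484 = 0.00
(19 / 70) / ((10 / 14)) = 19 / 50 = 0.38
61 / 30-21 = -569 / 30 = -18.97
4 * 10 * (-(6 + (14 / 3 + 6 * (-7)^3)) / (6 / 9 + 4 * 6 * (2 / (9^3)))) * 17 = 169150680 / 89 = 1900569.44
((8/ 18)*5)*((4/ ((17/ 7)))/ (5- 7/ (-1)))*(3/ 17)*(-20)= -2800/ 2601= -1.08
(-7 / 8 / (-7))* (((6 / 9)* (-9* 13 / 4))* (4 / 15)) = -0.65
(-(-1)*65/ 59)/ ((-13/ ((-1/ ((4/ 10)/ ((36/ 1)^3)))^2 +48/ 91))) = -6190224768240/ 5369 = -1152956745.81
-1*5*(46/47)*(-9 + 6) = 690/47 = 14.68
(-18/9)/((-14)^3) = 1/1372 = 0.00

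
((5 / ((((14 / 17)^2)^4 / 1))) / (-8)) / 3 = -34878787205 / 35418937344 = -0.98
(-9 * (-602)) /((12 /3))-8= 2693 /2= 1346.50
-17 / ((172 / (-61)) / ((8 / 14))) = 1037 / 301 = 3.45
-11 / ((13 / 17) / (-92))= 17204 / 13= 1323.38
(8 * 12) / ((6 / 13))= 208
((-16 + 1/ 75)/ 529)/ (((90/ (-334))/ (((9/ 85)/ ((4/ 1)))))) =200233/ 67447500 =0.00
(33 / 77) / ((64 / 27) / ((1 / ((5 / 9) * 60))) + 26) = 243 / 59542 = 0.00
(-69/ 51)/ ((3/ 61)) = -27.51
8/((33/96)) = 256/11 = 23.27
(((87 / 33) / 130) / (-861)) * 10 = -0.00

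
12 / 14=6 / 7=0.86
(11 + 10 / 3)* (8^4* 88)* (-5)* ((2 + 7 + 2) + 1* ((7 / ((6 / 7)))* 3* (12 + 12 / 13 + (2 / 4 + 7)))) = -515176161280 / 39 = -13209645161.03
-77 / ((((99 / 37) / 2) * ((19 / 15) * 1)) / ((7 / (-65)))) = 3626 / 741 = 4.89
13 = 13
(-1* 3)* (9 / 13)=-27 / 13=-2.08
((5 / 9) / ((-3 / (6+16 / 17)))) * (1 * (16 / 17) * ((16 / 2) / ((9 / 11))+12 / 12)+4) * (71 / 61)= -90649960 / 4283847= -21.16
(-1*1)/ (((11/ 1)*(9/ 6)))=-2/ 33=-0.06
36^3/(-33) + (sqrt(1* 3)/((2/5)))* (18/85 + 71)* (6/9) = -15552/11 + 6053* sqrt(3)/51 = -1208.25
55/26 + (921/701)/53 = 2067361/965978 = 2.14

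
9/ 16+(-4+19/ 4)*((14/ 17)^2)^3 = 307592553/ 386201104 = 0.80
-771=-771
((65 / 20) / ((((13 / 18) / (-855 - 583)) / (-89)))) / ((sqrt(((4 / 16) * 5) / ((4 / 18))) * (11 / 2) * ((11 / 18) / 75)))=207330840 * sqrt(10) / 121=5418493.25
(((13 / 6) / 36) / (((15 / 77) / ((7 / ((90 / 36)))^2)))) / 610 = 49049 / 12352500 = 0.00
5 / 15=1 / 3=0.33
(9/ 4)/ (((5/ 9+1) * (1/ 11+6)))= 891/ 3752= 0.24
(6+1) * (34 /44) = 119 /22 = 5.41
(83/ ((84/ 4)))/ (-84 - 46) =-83/ 2730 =-0.03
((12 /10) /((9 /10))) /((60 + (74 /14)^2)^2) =9604 /55702443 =0.00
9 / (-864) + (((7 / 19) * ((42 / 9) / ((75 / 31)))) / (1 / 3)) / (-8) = -4209 / 15200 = -0.28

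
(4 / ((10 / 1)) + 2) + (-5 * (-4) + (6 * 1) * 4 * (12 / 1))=1552 / 5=310.40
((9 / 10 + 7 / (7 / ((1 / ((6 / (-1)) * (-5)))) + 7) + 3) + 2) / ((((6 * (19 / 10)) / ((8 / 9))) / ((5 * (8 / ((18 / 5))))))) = 245200 / 47709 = 5.14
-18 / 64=-9 / 32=-0.28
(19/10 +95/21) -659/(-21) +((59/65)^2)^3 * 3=125064861773141/3167593406250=39.48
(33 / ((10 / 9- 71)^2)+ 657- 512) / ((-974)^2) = 28685309 / 187667560658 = 0.00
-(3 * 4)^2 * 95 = -13680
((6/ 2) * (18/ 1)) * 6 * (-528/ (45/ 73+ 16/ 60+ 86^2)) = -187323840/ 8099587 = -23.13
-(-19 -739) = 758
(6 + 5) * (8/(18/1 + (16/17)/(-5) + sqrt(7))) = 4.30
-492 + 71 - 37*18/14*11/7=-495.76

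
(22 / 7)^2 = 484 / 49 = 9.88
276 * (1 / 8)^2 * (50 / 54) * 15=2875 / 48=59.90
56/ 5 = 11.20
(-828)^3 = -567663552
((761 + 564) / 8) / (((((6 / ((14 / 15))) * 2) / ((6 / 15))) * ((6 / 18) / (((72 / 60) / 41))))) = 371 / 820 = 0.45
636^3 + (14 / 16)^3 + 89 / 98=257259457.58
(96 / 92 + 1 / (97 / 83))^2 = 17952169 / 4977361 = 3.61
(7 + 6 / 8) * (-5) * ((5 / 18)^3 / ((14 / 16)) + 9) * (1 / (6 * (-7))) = 1784515 / 214326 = 8.33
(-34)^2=1156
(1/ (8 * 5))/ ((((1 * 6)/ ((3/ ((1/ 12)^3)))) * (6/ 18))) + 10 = 374/ 5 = 74.80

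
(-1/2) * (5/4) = -5/8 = -0.62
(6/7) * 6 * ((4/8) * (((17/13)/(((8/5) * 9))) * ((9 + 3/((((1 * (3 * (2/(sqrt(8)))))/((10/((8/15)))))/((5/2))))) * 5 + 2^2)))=595/52 + 159375 * sqrt(2)/2912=88.84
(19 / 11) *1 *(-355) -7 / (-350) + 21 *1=-325689 / 550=-592.16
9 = 9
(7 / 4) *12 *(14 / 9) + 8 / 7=710 / 21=33.81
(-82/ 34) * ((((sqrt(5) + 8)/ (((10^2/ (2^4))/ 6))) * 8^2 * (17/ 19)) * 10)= -1007616/ 95 - 125952 * sqrt(5)/ 95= -13571.09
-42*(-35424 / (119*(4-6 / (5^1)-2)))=265680 / 17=15628.24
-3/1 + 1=-2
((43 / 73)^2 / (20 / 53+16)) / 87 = 97997 / 402424764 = 0.00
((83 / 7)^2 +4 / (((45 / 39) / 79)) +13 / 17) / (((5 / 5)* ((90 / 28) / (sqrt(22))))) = 10376428* sqrt(22) / 80325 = 605.91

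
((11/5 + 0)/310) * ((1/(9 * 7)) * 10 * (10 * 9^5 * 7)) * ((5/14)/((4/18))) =7483.17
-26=-26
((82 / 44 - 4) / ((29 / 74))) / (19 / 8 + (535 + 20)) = -13912 / 1422421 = -0.01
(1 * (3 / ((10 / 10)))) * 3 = 9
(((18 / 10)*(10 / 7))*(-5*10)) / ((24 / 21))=-112.50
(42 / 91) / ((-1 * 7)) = -6 / 91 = -0.07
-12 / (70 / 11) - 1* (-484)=16874 / 35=482.11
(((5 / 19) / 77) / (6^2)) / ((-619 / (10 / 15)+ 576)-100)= -1 / 4766454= -0.00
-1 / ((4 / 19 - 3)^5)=2476099 / 418195493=0.01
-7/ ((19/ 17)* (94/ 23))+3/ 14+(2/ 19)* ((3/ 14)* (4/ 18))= -3518/ 2679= -1.31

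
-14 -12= -26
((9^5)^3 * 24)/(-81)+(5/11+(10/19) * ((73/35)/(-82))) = -3659249711535775306/59983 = -61004779879895.56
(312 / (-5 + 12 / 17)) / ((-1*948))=442 / 5767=0.08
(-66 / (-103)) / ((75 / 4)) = 88 / 2575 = 0.03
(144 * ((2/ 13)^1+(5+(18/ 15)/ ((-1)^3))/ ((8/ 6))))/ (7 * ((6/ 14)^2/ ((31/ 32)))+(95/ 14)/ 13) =12202344/ 52165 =233.92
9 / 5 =1.80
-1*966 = -966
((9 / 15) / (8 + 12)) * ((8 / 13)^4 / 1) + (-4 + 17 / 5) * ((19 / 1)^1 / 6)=-1.90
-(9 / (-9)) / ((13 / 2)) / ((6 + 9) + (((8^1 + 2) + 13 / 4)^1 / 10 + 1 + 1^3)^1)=80 / 9529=0.01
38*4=152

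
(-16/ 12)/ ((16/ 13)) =-13/ 12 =-1.08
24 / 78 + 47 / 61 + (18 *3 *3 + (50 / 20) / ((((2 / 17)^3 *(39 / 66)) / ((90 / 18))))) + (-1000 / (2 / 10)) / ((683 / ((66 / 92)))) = 1310394916387 / 99657896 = 13148.93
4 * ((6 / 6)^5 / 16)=1 / 4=0.25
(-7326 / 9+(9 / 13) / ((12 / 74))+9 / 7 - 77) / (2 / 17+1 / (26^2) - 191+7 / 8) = 142457484 / 30569665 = 4.66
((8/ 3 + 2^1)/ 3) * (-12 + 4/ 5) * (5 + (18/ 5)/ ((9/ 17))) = -46256/ 225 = -205.58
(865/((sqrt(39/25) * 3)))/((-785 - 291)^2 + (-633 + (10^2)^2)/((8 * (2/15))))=69200 * sqrt(39)/2183795757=0.00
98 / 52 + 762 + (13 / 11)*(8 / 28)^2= 10706431 / 14014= 763.98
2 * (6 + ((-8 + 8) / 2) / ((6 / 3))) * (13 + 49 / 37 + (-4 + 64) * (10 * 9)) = 2403960 / 37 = 64971.89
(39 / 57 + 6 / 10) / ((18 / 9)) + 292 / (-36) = -6386 / 855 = -7.47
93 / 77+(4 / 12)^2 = 914 / 693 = 1.32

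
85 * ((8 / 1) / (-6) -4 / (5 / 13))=-2992 / 3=-997.33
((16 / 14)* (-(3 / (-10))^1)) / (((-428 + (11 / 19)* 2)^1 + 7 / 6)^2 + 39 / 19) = 155952 / 82421374175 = 0.00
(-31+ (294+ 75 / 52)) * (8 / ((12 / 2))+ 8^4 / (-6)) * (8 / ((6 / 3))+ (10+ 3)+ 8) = -175669025 / 39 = -4504333.97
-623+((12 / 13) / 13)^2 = -17793359 / 28561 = -622.99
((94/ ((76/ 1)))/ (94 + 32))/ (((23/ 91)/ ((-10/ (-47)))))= 65/ 7866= 0.01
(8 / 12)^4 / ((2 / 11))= 88 / 81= 1.09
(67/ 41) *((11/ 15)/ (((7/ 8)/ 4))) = 23584/ 4305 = 5.48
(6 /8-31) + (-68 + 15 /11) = -4263 /44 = -96.89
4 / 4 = 1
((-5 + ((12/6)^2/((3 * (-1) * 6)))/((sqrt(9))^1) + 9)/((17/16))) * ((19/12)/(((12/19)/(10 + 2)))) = 153064/1377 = 111.16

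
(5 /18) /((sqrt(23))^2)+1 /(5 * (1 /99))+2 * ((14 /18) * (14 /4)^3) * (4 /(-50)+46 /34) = 36847513 /351900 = 104.71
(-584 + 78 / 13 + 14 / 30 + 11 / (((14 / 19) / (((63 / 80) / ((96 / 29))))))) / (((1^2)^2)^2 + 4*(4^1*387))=-0.09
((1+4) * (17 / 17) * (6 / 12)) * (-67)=-335 / 2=-167.50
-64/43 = -1.49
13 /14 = 0.93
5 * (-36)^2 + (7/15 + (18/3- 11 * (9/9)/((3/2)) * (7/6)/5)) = 291814/45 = 6484.76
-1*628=-628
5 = 5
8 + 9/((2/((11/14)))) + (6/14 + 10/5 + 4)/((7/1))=2441/196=12.45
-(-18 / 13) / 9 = 2 / 13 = 0.15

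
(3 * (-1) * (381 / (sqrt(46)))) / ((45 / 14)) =-889 * sqrt(46) / 115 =-52.43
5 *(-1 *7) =-35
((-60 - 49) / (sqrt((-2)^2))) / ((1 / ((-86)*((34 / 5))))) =31871.60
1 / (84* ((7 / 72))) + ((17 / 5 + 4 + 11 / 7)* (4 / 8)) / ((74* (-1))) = 1121 / 18130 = 0.06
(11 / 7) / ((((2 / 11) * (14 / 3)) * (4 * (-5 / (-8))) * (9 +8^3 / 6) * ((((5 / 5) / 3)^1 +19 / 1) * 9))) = 363 / 8042860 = 0.00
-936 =-936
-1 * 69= -69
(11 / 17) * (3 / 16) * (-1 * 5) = -165 / 272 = -0.61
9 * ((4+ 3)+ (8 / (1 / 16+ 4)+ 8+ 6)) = 206.72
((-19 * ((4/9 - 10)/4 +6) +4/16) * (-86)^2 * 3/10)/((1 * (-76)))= 4550389/2280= 1995.78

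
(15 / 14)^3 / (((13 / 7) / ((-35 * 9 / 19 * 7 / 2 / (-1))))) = 151875 / 3952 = 38.43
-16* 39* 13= -8112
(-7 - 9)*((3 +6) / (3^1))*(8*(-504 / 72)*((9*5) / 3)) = 40320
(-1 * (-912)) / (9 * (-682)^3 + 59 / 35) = -31920 / 99922588861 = -0.00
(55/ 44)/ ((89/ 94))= 235/ 178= 1.32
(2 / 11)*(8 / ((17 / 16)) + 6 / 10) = 1382 / 935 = 1.48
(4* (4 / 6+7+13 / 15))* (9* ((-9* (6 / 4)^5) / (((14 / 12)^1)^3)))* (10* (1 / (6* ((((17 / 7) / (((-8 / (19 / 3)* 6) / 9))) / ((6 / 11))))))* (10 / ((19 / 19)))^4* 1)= 7255941120000 / 174097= 41677576.98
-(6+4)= -10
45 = 45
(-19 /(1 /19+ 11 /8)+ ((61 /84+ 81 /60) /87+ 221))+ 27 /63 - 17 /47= 2765514751 /13309695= 207.78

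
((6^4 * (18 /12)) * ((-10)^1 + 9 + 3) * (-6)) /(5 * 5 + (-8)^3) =23328 /487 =47.90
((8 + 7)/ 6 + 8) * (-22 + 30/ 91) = -2958/ 13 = -227.54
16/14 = 8/7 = 1.14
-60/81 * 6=-40/9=-4.44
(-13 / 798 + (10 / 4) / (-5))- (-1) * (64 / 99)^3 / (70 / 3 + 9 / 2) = -3639183718 / 7183770363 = -0.51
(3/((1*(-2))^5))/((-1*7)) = 3/224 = 0.01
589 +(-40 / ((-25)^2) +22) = 76367 / 125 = 610.94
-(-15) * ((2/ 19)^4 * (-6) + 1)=1953375/ 130321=14.99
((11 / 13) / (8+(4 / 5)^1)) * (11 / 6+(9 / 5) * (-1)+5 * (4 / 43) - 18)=-22577 / 13416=-1.68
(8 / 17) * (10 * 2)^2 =3200 / 17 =188.24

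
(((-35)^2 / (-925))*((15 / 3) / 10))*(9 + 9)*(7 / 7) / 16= -441 / 592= -0.74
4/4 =1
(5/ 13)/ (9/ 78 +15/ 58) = 145/ 141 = 1.03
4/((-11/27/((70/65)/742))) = -108/7579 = -0.01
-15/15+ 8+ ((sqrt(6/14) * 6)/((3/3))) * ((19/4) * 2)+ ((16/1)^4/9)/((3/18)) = 57 * sqrt(21)/7+ 131093/3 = 43734.98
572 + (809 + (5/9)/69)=857606/621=1381.01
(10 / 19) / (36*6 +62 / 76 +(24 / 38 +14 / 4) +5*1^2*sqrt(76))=10495 / 4234326 -475*sqrt(19) / 4234326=0.00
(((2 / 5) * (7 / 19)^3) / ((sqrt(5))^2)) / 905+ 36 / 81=620745674 / 1396663875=0.44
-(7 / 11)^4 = -0.16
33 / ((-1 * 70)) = -33 / 70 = -0.47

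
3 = 3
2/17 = 0.12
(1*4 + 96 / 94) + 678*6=191432 / 47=4073.02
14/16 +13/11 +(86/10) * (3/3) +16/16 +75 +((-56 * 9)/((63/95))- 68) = -326191/440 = -741.34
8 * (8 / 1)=64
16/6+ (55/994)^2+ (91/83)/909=199103077363/74544352092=2.67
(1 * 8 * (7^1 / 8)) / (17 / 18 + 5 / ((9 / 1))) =14 / 3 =4.67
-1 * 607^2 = -368449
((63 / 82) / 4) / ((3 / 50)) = 525 / 164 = 3.20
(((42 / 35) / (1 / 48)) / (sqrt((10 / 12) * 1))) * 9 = 2592 * sqrt(30) / 25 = 567.88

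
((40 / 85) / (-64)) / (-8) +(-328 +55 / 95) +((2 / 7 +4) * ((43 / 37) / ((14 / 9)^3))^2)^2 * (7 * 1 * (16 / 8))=-9762221351571823048225989 / 30029900951852087921152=-325.08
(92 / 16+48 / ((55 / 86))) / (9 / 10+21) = 17777 / 4818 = 3.69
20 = 20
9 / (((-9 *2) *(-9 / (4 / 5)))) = 2 / 45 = 0.04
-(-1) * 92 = 92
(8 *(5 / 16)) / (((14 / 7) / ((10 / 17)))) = 25 / 34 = 0.74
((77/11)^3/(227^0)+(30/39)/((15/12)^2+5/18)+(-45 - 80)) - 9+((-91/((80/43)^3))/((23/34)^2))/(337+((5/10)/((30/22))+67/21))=209.33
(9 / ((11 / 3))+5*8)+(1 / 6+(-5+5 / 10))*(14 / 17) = 21815 / 561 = 38.89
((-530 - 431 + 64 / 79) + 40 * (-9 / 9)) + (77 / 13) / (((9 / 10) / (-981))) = -7657665 / 1027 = -7456.34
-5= -5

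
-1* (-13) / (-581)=-0.02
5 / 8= 0.62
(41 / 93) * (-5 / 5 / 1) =-41 / 93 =-0.44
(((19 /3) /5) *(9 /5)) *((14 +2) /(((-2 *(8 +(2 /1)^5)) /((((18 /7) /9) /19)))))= -0.01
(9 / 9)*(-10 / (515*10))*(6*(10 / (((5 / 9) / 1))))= -108 / 515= -0.21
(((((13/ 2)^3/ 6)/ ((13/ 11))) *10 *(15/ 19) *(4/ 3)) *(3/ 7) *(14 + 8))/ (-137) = -511225/ 18221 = -28.06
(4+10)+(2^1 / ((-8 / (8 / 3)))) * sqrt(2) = 14- 2 * sqrt(2) / 3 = 13.06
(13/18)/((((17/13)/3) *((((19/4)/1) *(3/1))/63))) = 2366/323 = 7.33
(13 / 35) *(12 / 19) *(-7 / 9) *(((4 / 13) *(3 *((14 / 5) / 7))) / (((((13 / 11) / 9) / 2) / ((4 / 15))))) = -8448 / 30875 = -0.27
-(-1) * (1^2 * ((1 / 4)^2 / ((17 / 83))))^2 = 6889 / 73984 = 0.09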